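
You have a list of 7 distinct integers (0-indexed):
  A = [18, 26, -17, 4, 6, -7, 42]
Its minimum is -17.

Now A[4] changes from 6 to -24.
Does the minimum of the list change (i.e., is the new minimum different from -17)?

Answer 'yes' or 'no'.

Old min = -17
Change: A[4] 6 -> -24
Changed element was NOT the min; min changes only if -24 < -17.
New min = -24; changed? yes

Answer: yes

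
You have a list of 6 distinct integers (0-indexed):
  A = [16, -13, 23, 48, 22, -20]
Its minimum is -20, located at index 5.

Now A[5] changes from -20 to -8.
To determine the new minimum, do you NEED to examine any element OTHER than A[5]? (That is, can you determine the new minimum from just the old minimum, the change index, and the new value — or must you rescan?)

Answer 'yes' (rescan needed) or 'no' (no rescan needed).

Old min = -20 at index 5
Change at index 5: -20 -> -8
Index 5 WAS the min and new value -8 > old min -20. Must rescan other elements to find the new min.
Needs rescan: yes

Answer: yes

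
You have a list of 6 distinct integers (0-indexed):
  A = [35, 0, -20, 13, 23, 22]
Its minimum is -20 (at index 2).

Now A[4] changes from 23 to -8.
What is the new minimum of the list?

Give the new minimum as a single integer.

Old min = -20 (at index 2)
Change: A[4] 23 -> -8
Changed element was NOT the old min.
  New min = min(old_min, new_val) = min(-20, -8) = -20

Answer: -20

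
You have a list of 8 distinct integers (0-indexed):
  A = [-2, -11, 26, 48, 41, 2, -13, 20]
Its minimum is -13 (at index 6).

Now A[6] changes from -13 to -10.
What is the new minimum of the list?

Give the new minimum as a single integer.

Answer: -11

Derivation:
Old min = -13 (at index 6)
Change: A[6] -13 -> -10
Changed element WAS the min. Need to check: is -10 still <= all others?
  Min of remaining elements: -11
  New min = min(-10, -11) = -11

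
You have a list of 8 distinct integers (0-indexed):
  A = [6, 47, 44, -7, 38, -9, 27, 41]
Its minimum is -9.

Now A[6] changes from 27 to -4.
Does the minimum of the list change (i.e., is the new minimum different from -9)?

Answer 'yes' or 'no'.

Old min = -9
Change: A[6] 27 -> -4
Changed element was NOT the min; min changes only if -4 < -9.
New min = -9; changed? no

Answer: no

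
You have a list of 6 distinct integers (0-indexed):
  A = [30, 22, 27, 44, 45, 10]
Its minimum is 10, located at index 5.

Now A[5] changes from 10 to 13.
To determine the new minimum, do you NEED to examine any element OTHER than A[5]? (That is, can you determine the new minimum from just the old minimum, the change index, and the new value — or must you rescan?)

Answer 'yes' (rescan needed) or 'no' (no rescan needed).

Old min = 10 at index 5
Change at index 5: 10 -> 13
Index 5 WAS the min and new value 13 > old min 10. Must rescan other elements to find the new min.
Needs rescan: yes

Answer: yes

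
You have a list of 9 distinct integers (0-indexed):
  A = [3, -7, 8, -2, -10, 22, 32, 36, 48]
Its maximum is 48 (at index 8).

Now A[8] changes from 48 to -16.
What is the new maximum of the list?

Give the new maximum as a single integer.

Old max = 48 (at index 8)
Change: A[8] 48 -> -16
Changed element WAS the max -> may need rescan.
  Max of remaining elements: 36
  New max = max(-16, 36) = 36

Answer: 36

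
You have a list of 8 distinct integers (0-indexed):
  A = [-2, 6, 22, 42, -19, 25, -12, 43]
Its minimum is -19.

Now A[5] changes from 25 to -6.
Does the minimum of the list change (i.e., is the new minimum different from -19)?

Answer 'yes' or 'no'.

Old min = -19
Change: A[5] 25 -> -6
Changed element was NOT the min; min changes only if -6 < -19.
New min = -19; changed? no

Answer: no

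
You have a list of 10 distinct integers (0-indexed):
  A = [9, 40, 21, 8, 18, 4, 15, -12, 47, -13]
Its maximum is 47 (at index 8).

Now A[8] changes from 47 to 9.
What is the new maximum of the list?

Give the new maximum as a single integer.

Old max = 47 (at index 8)
Change: A[8] 47 -> 9
Changed element WAS the max -> may need rescan.
  Max of remaining elements: 40
  New max = max(9, 40) = 40

Answer: 40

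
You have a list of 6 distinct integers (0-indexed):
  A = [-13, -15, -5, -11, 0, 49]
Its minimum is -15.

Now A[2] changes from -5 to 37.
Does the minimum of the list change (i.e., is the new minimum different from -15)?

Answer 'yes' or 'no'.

Old min = -15
Change: A[2] -5 -> 37
Changed element was NOT the min; min changes only if 37 < -15.
New min = -15; changed? no

Answer: no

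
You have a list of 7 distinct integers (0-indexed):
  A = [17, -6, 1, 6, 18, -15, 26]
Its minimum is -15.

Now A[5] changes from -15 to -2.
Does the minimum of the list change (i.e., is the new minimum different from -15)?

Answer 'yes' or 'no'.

Answer: yes

Derivation:
Old min = -15
Change: A[5] -15 -> -2
Changed element was the min; new min must be rechecked.
New min = -6; changed? yes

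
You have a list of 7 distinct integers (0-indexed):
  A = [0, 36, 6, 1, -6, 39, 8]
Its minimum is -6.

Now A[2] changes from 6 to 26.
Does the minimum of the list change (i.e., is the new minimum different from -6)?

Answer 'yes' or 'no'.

Old min = -6
Change: A[2] 6 -> 26
Changed element was NOT the min; min changes only if 26 < -6.
New min = -6; changed? no

Answer: no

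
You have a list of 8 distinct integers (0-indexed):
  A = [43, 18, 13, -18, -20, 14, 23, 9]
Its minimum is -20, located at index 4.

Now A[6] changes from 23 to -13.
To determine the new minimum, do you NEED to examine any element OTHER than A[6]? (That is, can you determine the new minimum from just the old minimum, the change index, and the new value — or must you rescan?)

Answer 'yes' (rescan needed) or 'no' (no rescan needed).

Old min = -20 at index 4
Change at index 6: 23 -> -13
Index 6 was NOT the min. New min = min(-20, -13). No rescan of other elements needed.
Needs rescan: no

Answer: no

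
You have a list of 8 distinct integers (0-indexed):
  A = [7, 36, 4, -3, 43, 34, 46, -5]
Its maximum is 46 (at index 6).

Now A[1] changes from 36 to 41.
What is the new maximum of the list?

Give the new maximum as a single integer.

Answer: 46

Derivation:
Old max = 46 (at index 6)
Change: A[1] 36 -> 41
Changed element was NOT the old max.
  New max = max(old_max, new_val) = max(46, 41) = 46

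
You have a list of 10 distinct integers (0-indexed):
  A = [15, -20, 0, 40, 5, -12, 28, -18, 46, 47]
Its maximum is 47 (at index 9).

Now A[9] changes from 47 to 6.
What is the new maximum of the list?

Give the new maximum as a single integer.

Answer: 46

Derivation:
Old max = 47 (at index 9)
Change: A[9] 47 -> 6
Changed element WAS the max -> may need rescan.
  Max of remaining elements: 46
  New max = max(6, 46) = 46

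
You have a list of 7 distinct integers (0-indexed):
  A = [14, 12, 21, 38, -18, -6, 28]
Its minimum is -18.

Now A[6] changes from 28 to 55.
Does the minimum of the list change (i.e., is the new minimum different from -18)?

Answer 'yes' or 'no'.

Old min = -18
Change: A[6] 28 -> 55
Changed element was NOT the min; min changes only if 55 < -18.
New min = -18; changed? no

Answer: no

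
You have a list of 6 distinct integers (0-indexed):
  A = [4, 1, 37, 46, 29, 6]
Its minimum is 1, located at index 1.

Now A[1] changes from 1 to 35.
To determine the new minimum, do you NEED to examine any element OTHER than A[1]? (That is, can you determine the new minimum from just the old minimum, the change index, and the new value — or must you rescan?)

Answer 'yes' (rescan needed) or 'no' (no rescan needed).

Answer: yes

Derivation:
Old min = 1 at index 1
Change at index 1: 1 -> 35
Index 1 WAS the min and new value 35 > old min 1. Must rescan other elements to find the new min.
Needs rescan: yes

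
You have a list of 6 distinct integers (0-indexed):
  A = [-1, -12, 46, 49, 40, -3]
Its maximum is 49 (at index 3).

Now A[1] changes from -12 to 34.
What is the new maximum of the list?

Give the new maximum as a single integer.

Answer: 49

Derivation:
Old max = 49 (at index 3)
Change: A[1] -12 -> 34
Changed element was NOT the old max.
  New max = max(old_max, new_val) = max(49, 34) = 49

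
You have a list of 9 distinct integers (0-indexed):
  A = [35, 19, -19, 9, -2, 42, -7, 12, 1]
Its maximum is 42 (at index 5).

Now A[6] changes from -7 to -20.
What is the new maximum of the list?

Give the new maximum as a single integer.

Old max = 42 (at index 5)
Change: A[6] -7 -> -20
Changed element was NOT the old max.
  New max = max(old_max, new_val) = max(42, -20) = 42

Answer: 42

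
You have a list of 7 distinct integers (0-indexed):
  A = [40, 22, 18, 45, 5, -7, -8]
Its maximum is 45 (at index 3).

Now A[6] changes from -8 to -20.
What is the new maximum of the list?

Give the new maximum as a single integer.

Old max = 45 (at index 3)
Change: A[6] -8 -> -20
Changed element was NOT the old max.
  New max = max(old_max, new_val) = max(45, -20) = 45

Answer: 45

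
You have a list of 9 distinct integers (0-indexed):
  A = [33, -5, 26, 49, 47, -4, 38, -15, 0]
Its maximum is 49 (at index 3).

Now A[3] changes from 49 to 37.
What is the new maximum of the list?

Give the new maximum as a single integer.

Answer: 47

Derivation:
Old max = 49 (at index 3)
Change: A[3] 49 -> 37
Changed element WAS the max -> may need rescan.
  Max of remaining elements: 47
  New max = max(37, 47) = 47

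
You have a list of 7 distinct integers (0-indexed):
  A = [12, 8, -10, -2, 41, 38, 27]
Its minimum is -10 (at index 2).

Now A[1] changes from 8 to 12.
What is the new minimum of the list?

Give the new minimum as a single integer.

Answer: -10

Derivation:
Old min = -10 (at index 2)
Change: A[1] 8 -> 12
Changed element was NOT the old min.
  New min = min(old_min, new_val) = min(-10, 12) = -10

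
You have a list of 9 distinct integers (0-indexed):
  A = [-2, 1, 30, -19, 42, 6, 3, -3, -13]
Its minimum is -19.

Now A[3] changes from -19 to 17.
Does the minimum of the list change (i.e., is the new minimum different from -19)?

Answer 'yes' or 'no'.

Old min = -19
Change: A[3] -19 -> 17
Changed element was the min; new min must be rechecked.
New min = -13; changed? yes

Answer: yes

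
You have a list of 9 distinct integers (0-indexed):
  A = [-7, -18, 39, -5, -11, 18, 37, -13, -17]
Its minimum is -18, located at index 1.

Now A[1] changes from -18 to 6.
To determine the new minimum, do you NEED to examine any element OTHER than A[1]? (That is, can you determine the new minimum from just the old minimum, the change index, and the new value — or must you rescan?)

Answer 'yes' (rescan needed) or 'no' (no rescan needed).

Old min = -18 at index 1
Change at index 1: -18 -> 6
Index 1 WAS the min and new value 6 > old min -18. Must rescan other elements to find the new min.
Needs rescan: yes

Answer: yes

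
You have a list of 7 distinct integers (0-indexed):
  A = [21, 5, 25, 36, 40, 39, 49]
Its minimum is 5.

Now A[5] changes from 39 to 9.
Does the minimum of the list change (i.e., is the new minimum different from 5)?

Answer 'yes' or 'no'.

Answer: no

Derivation:
Old min = 5
Change: A[5] 39 -> 9
Changed element was NOT the min; min changes only if 9 < 5.
New min = 5; changed? no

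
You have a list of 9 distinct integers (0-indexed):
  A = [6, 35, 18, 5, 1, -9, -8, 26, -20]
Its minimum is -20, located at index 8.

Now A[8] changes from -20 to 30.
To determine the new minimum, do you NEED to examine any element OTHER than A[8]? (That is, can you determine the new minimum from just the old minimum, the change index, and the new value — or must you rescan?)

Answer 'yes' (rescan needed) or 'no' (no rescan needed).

Old min = -20 at index 8
Change at index 8: -20 -> 30
Index 8 WAS the min and new value 30 > old min -20. Must rescan other elements to find the new min.
Needs rescan: yes

Answer: yes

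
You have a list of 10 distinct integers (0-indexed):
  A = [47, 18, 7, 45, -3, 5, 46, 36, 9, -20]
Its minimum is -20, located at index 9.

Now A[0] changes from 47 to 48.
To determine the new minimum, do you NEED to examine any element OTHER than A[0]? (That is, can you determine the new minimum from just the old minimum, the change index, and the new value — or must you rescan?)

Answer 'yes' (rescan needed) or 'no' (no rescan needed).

Old min = -20 at index 9
Change at index 0: 47 -> 48
Index 0 was NOT the min. New min = min(-20, 48). No rescan of other elements needed.
Needs rescan: no

Answer: no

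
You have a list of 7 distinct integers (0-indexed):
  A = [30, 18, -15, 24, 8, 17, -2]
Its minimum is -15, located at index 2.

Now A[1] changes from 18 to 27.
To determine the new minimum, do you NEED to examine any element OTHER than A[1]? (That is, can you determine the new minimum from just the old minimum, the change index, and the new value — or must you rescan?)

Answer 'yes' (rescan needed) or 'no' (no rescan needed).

Old min = -15 at index 2
Change at index 1: 18 -> 27
Index 1 was NOT the min. New min = min(-15, 27). No rescan of other elements needed.
Needs rescan: no

Answer: no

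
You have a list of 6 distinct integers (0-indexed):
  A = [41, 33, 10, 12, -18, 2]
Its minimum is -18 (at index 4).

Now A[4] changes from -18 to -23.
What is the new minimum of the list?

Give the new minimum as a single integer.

Old min = -18 (at index 4)
Change: A[4] -18 -> -23
Changed element WAS the min. Need to check: is -23 still <= all others?
  Min of remaining elements: 2
  New min = min(-23, 2) = -23

Answer: -23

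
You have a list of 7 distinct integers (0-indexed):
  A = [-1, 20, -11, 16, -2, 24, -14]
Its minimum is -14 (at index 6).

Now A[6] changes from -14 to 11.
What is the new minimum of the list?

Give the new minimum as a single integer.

Old min = -14 (at index 6)
Change: A[6] -14 -> 11
Changed element WAS the min. Need to check: is 11 still <= all others?
  Min of remaining elements: -11
  New min = min(11, -11) = -11

Answer: -11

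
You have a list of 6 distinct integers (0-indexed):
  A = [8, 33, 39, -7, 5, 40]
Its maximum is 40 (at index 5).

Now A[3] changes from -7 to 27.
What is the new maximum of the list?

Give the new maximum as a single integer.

Answer: 40

Derivation:
Old max = 40 (at index 5)
Change: A[3] -7 -> 27
Changed element was NOT the old max.
  New max = max(old_max, new_val) = max(40, 27) = 40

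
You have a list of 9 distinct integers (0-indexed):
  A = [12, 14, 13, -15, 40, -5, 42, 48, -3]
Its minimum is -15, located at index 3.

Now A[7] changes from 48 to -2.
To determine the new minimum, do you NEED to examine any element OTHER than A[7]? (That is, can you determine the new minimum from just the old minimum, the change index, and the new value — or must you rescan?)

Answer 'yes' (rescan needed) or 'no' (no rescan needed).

Old min = -15 at index 3
Change at index 7: 48 -> -2
Index 7 was NOT the min. New min = min(-15, -2). No rescan of other elements needed.
Needs rescan: no

Answer: no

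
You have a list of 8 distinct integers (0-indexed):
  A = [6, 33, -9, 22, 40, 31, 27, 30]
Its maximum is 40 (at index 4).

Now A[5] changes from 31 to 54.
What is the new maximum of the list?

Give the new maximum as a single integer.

Old max = 40 (at index 4)
Change: A[5] 31 -> 54
Changed element was NOT the old max.
  New max = max(old_max, new_val) = max(40, 54) = 54

Answer: 54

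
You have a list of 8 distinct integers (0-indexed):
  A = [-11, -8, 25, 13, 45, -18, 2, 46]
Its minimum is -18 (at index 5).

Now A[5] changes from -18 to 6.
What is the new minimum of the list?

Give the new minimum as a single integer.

Answer: -11

Derivation:
Old min = -18 (at index 5)
Change: A[5] -18 -> 6
Changed element WAS the min. Need to check: is 6 still <= all others?
  Min of remaining elements: -11
  New min = min(6, -11) = -11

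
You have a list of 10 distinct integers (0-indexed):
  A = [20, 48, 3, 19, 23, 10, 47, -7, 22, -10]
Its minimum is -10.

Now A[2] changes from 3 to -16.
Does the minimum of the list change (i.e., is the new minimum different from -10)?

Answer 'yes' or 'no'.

Old min = -10
Change: A[2] 3 -> -16
Changed element was NOT the min; min changes only if -16 < -10.
New min = -16; changed? yes

Answer: yes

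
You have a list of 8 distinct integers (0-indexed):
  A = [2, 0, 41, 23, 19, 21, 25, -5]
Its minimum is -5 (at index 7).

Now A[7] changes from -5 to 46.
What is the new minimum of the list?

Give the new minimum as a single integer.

Answer: 0

Derivation:
Old min = -5 (at index 7)
Change: A[7] -5 -> 46
Changed element WAS the min. Need to check: is 46 still <= all others?
  Min of remaining elements: 0
  New min = min(46, 0) = 0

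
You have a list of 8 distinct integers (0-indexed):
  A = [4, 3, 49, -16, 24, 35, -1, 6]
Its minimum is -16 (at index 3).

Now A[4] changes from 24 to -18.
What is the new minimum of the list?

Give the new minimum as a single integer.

Answer: -18

Derivation:
Old min = -16 (at index 3)
Change: A[4] 24 -> -18
Changed element was NOT the old min.
  New min = min(old_min, new_val) = min(-16, -18) = -18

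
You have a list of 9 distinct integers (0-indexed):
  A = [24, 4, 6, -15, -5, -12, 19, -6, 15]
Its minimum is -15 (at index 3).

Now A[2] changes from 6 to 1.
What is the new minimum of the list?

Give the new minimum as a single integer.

Answer: -15

Derivation:
Old min = -15 (at index 3)
Change: A[2] 6 -> 1
Changed element was NOT the old min.
  New min = min(old_min, new_val) = min(-15, 1) = -15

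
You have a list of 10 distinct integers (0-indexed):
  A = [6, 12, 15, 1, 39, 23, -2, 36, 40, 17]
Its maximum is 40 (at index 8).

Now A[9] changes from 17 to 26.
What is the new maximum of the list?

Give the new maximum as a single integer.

Old max = 40 (at index 8)
Change: A[9] 17 -> 26
Changed element was NOT the old max.
  New max = max(old_max, new_val) = max(40, 26) = 40

Answer: 40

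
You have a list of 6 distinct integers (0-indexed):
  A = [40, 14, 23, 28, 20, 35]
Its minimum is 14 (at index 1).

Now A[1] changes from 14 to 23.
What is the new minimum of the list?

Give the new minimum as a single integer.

Answer: 20

Derivation:
Old min = 14 (at index 1)
Change: A[1] 14 -> 23
Changed element WAS the min. Need to check: is 23 still <= all others?
  Min of remaining elements: 20
  New min = min(23, 20) = 20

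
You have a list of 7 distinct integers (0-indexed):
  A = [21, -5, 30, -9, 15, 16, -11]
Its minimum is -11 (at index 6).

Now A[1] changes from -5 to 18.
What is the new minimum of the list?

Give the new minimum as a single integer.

Old min = -11 (at index 6)
Change: A[1] -5 -> 18
Changed element was NOT the old min.
  New min = min(old_min, new_val) = min(-11, 18) = -11

Answer: -11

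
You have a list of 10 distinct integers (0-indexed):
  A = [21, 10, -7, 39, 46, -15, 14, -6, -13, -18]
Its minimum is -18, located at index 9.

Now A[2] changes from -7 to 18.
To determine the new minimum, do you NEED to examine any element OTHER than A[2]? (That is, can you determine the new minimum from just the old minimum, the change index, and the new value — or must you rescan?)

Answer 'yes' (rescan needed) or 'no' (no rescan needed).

Old min = -18 at index 9
Change at index 2: -7 -> 18
Index 2 was NOT the min. New min = min(-18, 18). No rescan of other elements needed.
Needs rescan: no

Answer: no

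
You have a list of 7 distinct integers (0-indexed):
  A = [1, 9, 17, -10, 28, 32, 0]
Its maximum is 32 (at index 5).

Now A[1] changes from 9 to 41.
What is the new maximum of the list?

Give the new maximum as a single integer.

Answer: 41

Derivation:
Old max = 32 (at index 5)
Change: A[1] 9 -> 41
Changed element was NOT the old max.
  New max = max(old_max, new_val) = max(32, 41) = 41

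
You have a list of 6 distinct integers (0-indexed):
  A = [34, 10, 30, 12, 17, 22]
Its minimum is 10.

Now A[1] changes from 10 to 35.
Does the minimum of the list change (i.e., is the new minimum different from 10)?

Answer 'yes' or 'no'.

Old min = 10
Change: A[1] 10 -> 35
Changed element was the min; new min must be rechecked.
New min = 12; changed? yes

Answer: yes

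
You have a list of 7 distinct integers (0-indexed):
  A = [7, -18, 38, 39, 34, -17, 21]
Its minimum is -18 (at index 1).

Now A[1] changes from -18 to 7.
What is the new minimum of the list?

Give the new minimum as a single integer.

Old min = -18 (at index 1)
Change: A[1] -18 -> 7
Changed element WAS the min. Need to check: is 7 still <= all others?
  Min of remaining elements: -17
  New min = min(7, -17) = -17

Answer: -17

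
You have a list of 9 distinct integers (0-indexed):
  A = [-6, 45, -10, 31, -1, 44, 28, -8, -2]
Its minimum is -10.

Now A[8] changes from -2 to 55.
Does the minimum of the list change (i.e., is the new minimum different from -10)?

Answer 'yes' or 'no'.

Old min = -10
Change: A[8] -2 -> 55
Changed element was NOT the min; min changes only if 55 < -10.
New min = -10; changed? no

Answer: no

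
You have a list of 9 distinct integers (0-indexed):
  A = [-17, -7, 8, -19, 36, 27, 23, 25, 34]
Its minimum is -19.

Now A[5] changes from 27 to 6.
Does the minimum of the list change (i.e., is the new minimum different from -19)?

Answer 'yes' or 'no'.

Old min = -19
Change: A[5] 27 -> 6
Changed element was NOT the min; min changes only if 6 < -19.
New min = -19; changed? no

Answer: no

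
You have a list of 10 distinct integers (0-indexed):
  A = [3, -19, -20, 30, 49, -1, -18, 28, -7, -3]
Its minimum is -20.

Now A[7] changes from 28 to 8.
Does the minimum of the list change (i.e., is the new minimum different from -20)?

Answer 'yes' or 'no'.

Old min = -20
Change: A[7] 28 -> 8
Changed element was NOT the min; min changes only if 8 < -20.
New min = -20; changed? no

Answer: no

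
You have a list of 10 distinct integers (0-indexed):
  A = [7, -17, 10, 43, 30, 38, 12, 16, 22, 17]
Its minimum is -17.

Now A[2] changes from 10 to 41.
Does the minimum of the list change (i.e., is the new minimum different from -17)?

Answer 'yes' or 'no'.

Old min = -17
Change: A[2] 10 -> 41
Changed element was NOT the min; min changes only if 41 < -17.
New min = -17; changed? no

Answer: no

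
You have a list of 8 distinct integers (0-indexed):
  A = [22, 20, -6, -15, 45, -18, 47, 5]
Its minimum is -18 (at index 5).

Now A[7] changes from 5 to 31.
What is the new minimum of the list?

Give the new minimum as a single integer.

Old min = -18 (at index 5)
Change: A[7] 5 -> 31
Changed element was NOT the old min.
  New min = min(old_min, new_val) = min(-18, 31) = -18

Answer: -18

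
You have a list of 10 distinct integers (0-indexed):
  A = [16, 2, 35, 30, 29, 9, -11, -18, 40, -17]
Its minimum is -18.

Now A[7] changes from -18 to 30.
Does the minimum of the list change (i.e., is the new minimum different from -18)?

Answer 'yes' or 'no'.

Old min = -18
Change: A[7] -18 -> 30
Changed element was the min; new min must be rechecked.
New min = -17; changed? yes

Answer: yes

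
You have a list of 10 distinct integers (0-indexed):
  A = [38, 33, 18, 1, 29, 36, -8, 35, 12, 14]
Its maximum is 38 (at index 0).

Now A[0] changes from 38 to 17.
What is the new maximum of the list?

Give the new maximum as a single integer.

Old max = 38 (at index 0)
Change: A[0] 38 -> 17
Changed element WAS the max -> may need rescan.
  Max of remaining elements: 36
  New max = max(17, 36) = 36

Answer: 36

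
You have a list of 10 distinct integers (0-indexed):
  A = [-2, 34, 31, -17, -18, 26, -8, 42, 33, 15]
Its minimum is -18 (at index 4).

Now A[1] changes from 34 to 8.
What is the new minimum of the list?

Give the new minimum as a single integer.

Answer: -18

Derivation:
Old min = -18 (at index 4)
Change: A[1] 34 -> 8
Changed element was NOT the old min.
  New min = min(old_min, new_val) = min(-18, 8) = -18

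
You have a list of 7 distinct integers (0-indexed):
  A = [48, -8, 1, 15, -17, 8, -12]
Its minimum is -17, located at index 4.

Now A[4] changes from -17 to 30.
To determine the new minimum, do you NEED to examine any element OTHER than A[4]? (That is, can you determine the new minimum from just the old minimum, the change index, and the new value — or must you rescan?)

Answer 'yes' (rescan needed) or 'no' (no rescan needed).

Answer: yes

Derivation:
Old min = -17 at index 4
Change at index 4: -17 -> 30
Index 4 WAS the min and new value 30 > old min -17. Must rescan other elements to find the new min.
Needs rescan: yes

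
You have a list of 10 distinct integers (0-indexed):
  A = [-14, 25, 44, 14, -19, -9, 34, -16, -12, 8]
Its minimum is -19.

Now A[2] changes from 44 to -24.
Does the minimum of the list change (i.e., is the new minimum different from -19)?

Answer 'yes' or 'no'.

Answer: yes

Derivation:
Old min = -19
Change: A[2] 44 -> -24
Changed element was NOT the min; min changes only if -24 < -19.
New min = -24; changed? yes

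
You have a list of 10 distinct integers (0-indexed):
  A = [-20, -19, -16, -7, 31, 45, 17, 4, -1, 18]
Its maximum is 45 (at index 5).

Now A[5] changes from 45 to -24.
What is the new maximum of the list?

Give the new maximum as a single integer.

Old max = 45 (at index 5)
Change: A[5] 45 -> -24
Changed element WAS the max -> may need rescan.
  Max of remaining elements: 31
  New max = max(-24, 31) = 31

Answer: 31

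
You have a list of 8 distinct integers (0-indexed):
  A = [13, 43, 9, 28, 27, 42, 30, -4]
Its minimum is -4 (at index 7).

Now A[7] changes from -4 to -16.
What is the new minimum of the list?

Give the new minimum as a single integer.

Answer: -16

Derivation:
Old min = -4 (at index 7)
Change: A[7] -4 -> -16
Changed element WAS the min. Need to check: is -16 still <= all others?
  Min of remaining elements: 9
  New min = min(-16, 9) = -16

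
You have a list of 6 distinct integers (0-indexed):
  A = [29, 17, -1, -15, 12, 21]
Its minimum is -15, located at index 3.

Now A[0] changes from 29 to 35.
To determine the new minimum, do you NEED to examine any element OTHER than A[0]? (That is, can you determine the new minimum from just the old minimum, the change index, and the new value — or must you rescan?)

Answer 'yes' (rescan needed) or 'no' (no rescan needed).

Answer: no

Derivation:
Old min = -15 at index 3
Change at index 0: 29 -> 35
Index 0 was NOT the min. New min = min(-15, 35). No rescan of other elements needed.
Needs rescan: no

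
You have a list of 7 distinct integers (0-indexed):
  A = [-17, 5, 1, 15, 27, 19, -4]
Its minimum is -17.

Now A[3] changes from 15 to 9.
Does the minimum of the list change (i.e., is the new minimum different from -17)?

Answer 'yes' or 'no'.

Old min = -17
Change: A[3] 15 -> 9
Changed element was NOT the min; min changes only if 9 < -17.
New min = -17; changed? no

Answer: no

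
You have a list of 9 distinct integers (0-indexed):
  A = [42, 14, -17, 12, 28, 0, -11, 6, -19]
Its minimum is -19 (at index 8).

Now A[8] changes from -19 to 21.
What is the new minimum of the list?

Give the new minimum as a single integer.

Answer: -17

Derivation:
Old min = -19 (at index 8)
Change: A[8] -19 -> 21
Changed element WAS the min. Need to check: is 21 still <= all others?
  Min of remaining elements: -17
  New min = min(21, -17) = -17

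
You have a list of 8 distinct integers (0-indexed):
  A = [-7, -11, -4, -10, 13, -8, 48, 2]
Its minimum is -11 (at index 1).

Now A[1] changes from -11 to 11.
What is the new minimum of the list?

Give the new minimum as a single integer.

Old min = -11 (at index 1)
Change: A[1] -11 -> 11
Changed element WAS the min. Need to check: is 11 still <= all others?
  Min of remaining elements: -10
  New min = min(11, -10) = -10

Answer: -10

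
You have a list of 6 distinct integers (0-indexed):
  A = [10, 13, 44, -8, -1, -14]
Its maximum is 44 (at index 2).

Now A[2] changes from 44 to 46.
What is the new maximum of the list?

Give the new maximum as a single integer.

Answer: 46

Derivation:
Old max = 44 (at index 2)
Change: A[2] 44 -> 46
Changed element WAS the max -> may need rescan.
  Max of remaining elements: 13
  New max = max(46, 13) = 46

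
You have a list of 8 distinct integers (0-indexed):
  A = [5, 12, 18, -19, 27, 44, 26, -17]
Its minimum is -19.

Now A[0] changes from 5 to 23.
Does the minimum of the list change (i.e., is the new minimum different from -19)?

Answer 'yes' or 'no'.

Answer: no

Derivation:
Old min = -19
Change: A[0] 5 -> 23
Changed element was NOT the min; min changes only if 23 < -19.
New min = -19; changed? no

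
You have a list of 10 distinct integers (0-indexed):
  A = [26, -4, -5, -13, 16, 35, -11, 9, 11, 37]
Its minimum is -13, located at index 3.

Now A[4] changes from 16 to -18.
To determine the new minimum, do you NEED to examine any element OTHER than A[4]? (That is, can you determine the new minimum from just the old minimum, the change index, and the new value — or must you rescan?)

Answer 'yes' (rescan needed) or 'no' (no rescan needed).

Old min = -13 at index 3
Change at index 4: 16 -> -18
Index 4 was NOT the min. New min = min(-13, -18). No rescan of other elements needed.
Needs rescan: no

Answer: no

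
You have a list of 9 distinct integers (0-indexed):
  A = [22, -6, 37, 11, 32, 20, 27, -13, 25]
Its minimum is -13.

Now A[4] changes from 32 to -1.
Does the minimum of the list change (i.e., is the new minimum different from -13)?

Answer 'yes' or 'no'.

Old min = -13
Change: A[4] 32 -> -1
Changed element was NOT the min; min changes only if -1 < -13.
New min = -13; changed? no

Answer: no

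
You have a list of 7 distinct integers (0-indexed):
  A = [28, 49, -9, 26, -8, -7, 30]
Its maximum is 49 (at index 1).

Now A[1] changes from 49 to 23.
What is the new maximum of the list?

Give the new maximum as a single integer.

Old max = 49 (at index 1)
Change: A[1] 49 -> 23
Changed element WAS the max -> may need rescan.
  Max of remaining elements: 30
  New max = max(23, 30) = 30

Answer: 30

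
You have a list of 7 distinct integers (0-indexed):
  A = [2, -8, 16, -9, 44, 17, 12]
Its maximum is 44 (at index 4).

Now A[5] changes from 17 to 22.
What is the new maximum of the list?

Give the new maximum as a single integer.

Answer: 44

Derivation:
Old max = 44 (at index 4)
Change: A[5] 17 -> 22
Changed element was NOT the old max.
  New max = max(old_max, new_val) = max(44, 22) = 44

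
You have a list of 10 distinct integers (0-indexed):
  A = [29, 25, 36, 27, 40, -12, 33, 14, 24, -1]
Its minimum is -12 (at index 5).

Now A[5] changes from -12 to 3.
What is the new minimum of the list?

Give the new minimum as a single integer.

Answer: -1

Derivation:
Old min = -12 (at index 5)
Change: A[5] -12 -> 3
Changed element WAS the min. Need to check: is 3 still <= all others?
  Min of remaining elements: -1
  New min = min(3, -1) = -1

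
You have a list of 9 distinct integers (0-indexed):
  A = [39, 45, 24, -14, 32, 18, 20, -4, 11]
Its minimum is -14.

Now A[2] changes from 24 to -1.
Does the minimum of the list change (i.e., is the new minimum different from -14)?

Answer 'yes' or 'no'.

Answer: no

Derivation:
Old min = -14
Change: A[2] 24 -> -1
Changed element was NOT the min; min changes only if -1 < -14.
New min = -14; changed? no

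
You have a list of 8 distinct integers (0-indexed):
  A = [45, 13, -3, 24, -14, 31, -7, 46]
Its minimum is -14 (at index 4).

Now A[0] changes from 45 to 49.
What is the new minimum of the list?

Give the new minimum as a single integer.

Answer: -14

Derivation:
Old min = -14 (at index 4)
Change: A[0] 45 -> 49
Changed element was NOT the old min.
  New min = min(old_min, new_val) = min(-14, 49) = -14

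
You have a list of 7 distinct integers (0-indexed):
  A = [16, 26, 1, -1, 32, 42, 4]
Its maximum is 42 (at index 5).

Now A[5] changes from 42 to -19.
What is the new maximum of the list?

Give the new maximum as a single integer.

Old max = 42 (at index 5)
Change: A[5] 42 -> -19
Changed element WAS the max -> may need rescan.
  Max of remaining elements: 32
  New max = max(-19, 32) = 32

Answer: 32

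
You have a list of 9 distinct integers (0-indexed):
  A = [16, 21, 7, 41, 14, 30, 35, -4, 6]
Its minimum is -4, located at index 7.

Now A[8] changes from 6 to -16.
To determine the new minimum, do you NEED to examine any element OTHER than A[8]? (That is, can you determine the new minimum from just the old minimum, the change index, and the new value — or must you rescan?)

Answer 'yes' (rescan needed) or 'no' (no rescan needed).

Answer: no

Derivation:
Old min = -4 at index 7
Change at index 8: 6 -> -16
Index 8 was NOT the min. New min = min(-4, -16). No rescan of other elements needed.
Needs rescan: no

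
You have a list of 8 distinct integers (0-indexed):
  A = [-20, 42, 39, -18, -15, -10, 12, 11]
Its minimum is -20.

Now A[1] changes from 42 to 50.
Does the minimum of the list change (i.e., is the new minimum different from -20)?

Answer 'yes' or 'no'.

Old min = -20
Change: A[1] 42 -> 50
Changed element was NOT the min; min changes only if 50 < -20.
New min = -20; changed? no

Answer: no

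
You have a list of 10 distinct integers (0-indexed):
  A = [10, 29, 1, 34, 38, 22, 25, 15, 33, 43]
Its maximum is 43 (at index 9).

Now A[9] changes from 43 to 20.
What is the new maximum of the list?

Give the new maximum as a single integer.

Answer: 38

Derivation:
Old max = 43 (at index 9)
Change: A[9] 43 -> 20
Changed element WAS the max -> may need rescan.
  Max of remaining elements: 38
  New max = max(20, 38) = 38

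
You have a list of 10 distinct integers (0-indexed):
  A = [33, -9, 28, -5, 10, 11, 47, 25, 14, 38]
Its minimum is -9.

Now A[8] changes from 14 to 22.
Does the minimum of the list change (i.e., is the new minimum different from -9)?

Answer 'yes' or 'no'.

Old min = -9
Change: A[8] 14 -> 22
Changed element was NOT the min; min changes only if 22 < -9.
New min = -9; changed? no

Answer: no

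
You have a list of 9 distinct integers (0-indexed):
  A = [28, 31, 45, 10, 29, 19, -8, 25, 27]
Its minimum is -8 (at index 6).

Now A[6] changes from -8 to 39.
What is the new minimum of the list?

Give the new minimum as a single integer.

Old min = -8 (at index 6)
Change: A[6] -8 -> 39
Changed element WAS the min. Need to check: is 39 still <= all others?
  Min of remaining elements: 10
  New min = min(39, 10) = 10

Answer: 10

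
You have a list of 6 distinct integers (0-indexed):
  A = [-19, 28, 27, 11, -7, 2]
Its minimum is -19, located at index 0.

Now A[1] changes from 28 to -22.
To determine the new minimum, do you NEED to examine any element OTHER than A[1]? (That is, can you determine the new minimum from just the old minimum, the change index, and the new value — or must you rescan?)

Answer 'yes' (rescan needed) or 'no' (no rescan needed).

Answer: no

Derivation:
Old min = -19 at index 0
Change at index 1: 28 -> -22
Index 1 was NOT the min. New min = min(-19, -22). No rescan of other elements needed.
Needs rescan: no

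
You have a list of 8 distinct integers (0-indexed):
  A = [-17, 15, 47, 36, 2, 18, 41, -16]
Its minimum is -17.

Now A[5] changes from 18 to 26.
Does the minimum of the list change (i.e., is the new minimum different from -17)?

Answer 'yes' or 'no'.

Answer: no

Derivation:
Old min = -17
Change: A[5] 18 -> 26
Changed element was NOT the min; min changes only if 26 < -17.
New min = -17; changed? no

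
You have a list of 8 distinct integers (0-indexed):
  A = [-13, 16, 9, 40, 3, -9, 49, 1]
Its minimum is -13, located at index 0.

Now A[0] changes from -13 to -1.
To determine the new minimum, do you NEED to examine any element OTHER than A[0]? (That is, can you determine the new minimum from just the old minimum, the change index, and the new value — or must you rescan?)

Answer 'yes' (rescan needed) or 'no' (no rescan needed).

Old min = -13 at index 0
Change at index 0: -13 -> -1
Index 0 WAS the min and new value -1 > old min -13. Must rescan other elements to find the new min.
Needs rescan: yes

Answer: yes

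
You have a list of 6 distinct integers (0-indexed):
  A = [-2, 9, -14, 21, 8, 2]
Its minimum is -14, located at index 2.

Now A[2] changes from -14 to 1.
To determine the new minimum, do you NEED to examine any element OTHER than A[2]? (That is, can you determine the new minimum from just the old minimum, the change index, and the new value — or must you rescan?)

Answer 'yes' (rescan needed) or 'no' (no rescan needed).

Answer: yes

Derivation:
Old min = -14 at index 2
Change at index 2: -14 -> 1
Index 2 WAS the min and new value 1 > old min -14. Must rescan other elements to find the new min.
Needs rescan: yes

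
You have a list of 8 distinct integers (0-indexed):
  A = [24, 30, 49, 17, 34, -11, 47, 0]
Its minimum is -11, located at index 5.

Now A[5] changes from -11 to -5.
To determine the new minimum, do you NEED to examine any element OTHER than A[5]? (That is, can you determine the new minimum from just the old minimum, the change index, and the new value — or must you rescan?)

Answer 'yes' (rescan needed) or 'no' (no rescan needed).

Old min = -11 at index 5
Change at index 5: -11 -> -5
Index 5 WAS the min and new value -5 > old min -11. Must rescan other elements to find the new min.
Needs rescan: yes

Answer: yes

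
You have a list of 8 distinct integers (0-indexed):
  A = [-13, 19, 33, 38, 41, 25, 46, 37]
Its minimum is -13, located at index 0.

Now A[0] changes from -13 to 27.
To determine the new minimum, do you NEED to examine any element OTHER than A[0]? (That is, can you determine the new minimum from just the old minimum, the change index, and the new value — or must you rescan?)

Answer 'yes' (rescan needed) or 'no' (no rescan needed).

Answer: yes

Derivation:
Old min = -13 at index 0
Change at index 0: -13 -> 27
Index 0 WAS the min and new value 27 > old min -13. Must rescan other elements to find the new min.
Needs rescan: yes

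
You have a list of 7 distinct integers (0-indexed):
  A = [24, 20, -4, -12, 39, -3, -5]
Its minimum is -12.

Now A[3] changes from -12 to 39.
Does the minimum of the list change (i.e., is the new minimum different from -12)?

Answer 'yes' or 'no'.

Answer: yes

Derivation:
Old min = -12
Change: A[3] -12 -> 39
Changed element was the min; new min must be rechecked.
New min = -5; changed? yes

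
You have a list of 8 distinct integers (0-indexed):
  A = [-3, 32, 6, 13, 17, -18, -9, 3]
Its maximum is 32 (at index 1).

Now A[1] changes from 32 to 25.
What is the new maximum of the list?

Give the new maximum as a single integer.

Old max = 32 (at index 1)
Change: A[1] 32 -> 25
Changed element WAS the max -> may need rescan.
  Max of remaining elements: 17
  New max = max(25, 17) = 25

Answer: 25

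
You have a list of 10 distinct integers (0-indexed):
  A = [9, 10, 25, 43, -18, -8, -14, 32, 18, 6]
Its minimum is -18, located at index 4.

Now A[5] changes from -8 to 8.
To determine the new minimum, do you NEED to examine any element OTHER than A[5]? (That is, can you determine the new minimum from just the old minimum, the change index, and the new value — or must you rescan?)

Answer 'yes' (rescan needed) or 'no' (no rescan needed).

Answer: no

Derivation:
Old min = -18 at index 4
Change at index 5: -8 -> 8
Index 5 was NOT the min. New min = min(-18, 8). No rescan of other elements needed.
Needs rescan: no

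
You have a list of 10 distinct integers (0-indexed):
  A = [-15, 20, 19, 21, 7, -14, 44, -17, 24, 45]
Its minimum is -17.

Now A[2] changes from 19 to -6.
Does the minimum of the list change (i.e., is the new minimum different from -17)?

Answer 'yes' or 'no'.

Old min = -17
Change: A[2] 19 -> -6
Changed element was NOT the min; min changes only if -6 < -17.
New min = -17; changed? no

Answer: no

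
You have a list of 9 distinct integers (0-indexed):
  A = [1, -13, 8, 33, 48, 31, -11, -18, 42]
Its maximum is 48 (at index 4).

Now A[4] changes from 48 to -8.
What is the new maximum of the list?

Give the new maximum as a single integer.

Old max = 48 (at index 4)
Change: A[4] 48 -> -8
Changed element WAS the max -> may need rescan.
  Max of remaining elements: 42
  New max = max(-8, 42) = 42

Answer: 42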